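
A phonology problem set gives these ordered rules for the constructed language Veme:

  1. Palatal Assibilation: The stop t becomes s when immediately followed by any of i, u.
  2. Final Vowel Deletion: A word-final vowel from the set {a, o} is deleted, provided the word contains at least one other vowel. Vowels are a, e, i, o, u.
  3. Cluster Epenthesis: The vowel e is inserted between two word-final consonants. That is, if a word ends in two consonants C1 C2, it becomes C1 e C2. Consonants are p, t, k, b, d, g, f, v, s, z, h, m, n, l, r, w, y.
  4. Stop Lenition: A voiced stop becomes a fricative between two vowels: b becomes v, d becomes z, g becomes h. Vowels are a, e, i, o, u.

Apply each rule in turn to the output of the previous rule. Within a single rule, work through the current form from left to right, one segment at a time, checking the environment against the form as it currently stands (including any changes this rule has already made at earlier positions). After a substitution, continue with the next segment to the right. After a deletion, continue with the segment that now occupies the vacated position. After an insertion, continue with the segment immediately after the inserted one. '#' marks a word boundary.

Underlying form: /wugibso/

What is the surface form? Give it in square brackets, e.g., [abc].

[wuhives]

1 Palatal Assibilation: no change — [wugibso]
2 Final Vowel Deletion: [wugibso] → [wugibs]
3 Cluster Epenthesis: [wugibs] → [wugibes]
4 Stop Lenition: [wugibes] → [wuhives]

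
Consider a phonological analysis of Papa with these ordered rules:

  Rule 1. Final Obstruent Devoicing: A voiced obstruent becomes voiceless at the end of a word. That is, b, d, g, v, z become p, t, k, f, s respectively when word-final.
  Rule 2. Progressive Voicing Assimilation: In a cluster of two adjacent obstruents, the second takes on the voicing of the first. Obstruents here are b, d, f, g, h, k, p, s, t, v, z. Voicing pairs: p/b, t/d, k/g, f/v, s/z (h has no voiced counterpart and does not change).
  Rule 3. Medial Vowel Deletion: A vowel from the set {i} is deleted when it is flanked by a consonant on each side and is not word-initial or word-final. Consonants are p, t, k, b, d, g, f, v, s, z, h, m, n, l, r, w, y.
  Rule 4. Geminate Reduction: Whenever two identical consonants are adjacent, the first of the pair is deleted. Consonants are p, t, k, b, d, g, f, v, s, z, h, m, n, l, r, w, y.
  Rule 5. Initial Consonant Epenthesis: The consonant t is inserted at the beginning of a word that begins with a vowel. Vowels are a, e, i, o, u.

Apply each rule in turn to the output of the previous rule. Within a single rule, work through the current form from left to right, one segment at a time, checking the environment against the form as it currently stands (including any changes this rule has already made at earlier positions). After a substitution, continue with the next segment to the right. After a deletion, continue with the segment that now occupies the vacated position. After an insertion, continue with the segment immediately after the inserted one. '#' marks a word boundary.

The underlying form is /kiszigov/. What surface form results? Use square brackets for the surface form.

Rule 1 Final Obstruent Devoicing: [kiszigov] → [kiszigof]
Rule 2 Progressive Voicing Assimilation: [kiszigof] → [kissigof]
Rule 3 Medial Vowel Deletion: [kissigof] → [kssgof]
Rule 4 Geminate Reduction: [kssgof] → [ksgof]
Rule 5 Initial Consonant Epenthesis: no change — [ksgof]

[ksgof]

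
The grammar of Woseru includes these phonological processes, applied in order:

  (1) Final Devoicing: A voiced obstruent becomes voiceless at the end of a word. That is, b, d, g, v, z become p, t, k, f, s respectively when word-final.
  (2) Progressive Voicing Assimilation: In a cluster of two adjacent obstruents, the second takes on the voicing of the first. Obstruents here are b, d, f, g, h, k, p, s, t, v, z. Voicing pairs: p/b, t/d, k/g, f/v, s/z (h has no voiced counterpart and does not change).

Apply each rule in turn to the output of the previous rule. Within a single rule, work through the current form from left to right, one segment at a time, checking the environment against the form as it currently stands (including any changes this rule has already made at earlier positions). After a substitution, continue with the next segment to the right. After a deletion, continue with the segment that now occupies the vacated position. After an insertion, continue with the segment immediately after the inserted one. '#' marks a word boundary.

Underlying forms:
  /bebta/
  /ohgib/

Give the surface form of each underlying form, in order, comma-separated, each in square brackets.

[bebda], [ohkip]

/bebta/:
  (1) Final Devoicing: no change — [bebta]
  (2) Progressive Voicing Assimilation: [bebta] → [bebda]
/ohgib/:
  (1) Final Devoicing: [ohgib] → [ohgip]
  (2) Progressive Voicing Assimilation: [ohgip] → [ohkip]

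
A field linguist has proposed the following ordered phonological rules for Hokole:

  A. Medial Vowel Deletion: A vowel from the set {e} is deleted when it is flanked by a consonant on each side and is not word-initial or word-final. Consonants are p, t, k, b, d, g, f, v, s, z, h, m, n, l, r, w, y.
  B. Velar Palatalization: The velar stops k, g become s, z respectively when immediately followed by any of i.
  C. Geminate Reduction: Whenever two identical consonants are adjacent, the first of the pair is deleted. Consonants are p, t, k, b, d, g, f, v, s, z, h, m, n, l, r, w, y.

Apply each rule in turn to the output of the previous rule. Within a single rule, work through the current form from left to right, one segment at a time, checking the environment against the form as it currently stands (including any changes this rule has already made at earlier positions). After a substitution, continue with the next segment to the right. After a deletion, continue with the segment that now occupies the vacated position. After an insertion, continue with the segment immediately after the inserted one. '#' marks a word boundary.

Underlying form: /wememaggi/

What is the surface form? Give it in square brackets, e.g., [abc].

[wmagzi]

A Medial Vowel Deletion: [wememaggi] → [wmmaggi]
B Velar Palatalization: [wmmaggi] → [wmmagzi]
C Geminate Reduction: [wmmagzi] → [wmagzi]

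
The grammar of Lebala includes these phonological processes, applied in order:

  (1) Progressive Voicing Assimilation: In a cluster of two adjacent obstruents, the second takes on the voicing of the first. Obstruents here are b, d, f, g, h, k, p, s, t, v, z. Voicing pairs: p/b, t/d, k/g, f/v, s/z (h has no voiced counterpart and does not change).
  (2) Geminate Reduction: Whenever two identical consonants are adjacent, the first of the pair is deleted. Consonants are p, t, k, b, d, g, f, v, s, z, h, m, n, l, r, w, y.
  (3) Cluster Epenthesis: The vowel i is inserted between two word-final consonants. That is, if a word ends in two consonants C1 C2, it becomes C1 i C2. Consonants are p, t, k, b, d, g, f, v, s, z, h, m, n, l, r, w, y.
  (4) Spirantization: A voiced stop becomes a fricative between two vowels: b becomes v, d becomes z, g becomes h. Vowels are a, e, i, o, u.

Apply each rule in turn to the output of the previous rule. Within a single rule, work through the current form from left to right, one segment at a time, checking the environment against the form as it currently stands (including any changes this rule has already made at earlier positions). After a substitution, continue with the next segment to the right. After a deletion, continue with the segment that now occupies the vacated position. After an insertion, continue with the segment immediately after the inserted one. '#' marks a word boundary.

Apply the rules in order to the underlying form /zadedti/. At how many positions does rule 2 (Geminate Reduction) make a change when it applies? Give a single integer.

(1) Progressive Voicing Assimilation: [zadedti] → [zadeddi]
(2) Geminate Reduction: [zadeddi] → [zadedi]
(3) Cluster Epenthesis: no change — [zadedi]
(4) Spirantization: [zadedi] → [zazezi]
Rule 2 changed 1 position(s).

1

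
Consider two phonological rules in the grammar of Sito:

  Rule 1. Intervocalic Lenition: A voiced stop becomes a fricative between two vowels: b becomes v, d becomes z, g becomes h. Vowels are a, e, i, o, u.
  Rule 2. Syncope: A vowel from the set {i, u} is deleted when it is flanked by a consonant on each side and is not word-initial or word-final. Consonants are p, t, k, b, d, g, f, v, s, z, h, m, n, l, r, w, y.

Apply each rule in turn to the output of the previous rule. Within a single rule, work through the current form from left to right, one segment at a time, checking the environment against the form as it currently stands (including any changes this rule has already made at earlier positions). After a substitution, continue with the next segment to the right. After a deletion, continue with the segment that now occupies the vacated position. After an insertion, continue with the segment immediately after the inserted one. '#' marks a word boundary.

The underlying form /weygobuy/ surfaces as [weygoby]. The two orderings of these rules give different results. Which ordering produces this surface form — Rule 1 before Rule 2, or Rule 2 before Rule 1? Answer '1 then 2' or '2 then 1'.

2 then 1

Order 1 then 2:
  1 Intervocalic Lenition: [weygobuy] → [weygovuy]
  2 Syncope: [weygovuy] → [weygovy]
  result: [weygovy]
Order 2 then 1:
  2 Syncope: [weygobuy] → [weygoby]
  1 Intervocalic Lenition: no change — [weygoby]
  result: [weygoby]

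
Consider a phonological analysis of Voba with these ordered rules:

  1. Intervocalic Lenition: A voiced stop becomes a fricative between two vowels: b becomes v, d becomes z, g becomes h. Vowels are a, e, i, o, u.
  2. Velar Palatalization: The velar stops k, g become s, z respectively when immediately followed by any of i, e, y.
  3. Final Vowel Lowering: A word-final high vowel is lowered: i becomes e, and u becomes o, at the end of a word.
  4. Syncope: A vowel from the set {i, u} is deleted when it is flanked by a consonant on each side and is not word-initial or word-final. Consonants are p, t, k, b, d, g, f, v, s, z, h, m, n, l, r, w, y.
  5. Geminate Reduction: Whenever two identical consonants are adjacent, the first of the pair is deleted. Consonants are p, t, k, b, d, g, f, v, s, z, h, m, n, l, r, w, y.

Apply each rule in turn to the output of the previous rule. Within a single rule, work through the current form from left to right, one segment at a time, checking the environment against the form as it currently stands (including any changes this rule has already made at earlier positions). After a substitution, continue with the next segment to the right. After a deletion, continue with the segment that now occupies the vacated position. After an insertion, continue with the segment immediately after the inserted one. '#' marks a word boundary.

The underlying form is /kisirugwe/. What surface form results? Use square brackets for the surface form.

1 Intervocalic Lenition: no change — [kisirugwe]
2 Velar Palatalization: [kisirugwe] → [sisirugwe]
3 Final Vowel Lowering: no change — [sisirugwe]
4 Syncope: [sisirugwe] → [ssrgwe]
5 Geminate Reduction: [ssrgwe] → [srgwe]

[srgwe]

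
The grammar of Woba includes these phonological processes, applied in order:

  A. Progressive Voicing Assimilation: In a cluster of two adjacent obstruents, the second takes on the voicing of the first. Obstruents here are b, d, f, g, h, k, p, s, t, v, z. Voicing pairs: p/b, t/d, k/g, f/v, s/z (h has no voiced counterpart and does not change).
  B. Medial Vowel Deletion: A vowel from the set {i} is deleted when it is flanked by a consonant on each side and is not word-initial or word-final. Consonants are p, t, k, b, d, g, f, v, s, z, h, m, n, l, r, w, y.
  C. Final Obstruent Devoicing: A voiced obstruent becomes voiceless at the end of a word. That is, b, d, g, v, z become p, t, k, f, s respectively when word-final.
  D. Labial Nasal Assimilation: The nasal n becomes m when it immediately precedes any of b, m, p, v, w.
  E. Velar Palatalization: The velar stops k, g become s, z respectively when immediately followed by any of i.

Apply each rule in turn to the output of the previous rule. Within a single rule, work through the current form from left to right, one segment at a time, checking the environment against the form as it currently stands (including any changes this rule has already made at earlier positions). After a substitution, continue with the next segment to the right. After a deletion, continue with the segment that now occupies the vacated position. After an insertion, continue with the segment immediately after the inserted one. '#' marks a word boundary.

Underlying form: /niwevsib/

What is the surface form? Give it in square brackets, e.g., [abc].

[mwevzp]

A Progressive Voicing Assimilation: [niwevsib] → [niwevzib]
B Medial Vowel Deletion: [niwevzib] → [nwevzb]
C Final Obstruent Devoicing: [nwevzb] → [nwevzp]
D Labial Nasal Assimilation: [nwevzp] → [mwevzp]
E Velar Palatalization: no change — [mwevzp]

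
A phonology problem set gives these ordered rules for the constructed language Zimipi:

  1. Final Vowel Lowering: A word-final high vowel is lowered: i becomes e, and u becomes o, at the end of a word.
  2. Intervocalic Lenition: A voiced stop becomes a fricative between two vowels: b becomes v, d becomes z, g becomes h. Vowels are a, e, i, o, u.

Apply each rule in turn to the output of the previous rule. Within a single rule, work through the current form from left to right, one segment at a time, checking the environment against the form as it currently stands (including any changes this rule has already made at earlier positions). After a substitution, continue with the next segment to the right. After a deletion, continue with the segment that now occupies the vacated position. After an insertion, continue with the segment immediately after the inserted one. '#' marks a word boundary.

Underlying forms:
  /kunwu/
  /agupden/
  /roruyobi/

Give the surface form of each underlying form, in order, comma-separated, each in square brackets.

[kunwo], [ahupden], [roruyove]

/kunwu/:
  1 Final Vowel Lowering: [kunwu] → [kunwo]
  2 Intervocalic Lenition: no change — [kunwo]
/agupden/:
  1 Final Vowel Lowering: no change — [agupden]
  2 Intervocalic Lenition: [agupden] → [ahupden]
/roruyobi/:
  1 Final Vowel Lowering: [roruyobi] → [roruyobe]
  2 Intervocalic Lenition: [roruyobe] → [roruyove]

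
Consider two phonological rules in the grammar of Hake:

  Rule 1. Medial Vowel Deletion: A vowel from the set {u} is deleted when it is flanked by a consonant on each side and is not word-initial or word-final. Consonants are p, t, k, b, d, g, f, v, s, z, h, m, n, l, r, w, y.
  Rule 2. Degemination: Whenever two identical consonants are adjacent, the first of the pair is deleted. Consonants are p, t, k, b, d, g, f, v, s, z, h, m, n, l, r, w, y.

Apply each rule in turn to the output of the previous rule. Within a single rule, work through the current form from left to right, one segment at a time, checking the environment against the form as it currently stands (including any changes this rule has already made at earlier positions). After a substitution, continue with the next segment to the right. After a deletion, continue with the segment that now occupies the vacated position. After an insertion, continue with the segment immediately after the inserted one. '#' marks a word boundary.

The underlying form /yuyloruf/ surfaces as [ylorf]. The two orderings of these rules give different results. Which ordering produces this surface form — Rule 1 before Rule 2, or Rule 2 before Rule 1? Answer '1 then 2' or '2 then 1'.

Order 1 then 2:
  1 Medial Vowel Deletion: [yuyloruf] → [yylorf]
  2 Degemination: [yylorf] → [ylorf]
  result: [ylorf]
Order 2 then 1:
  2 Degemination: no change — [yuyloruf]
  1 Medial Vowel Deletion: [yuyloruf] → [yylorf]
  result: [yylorf]

1 then 2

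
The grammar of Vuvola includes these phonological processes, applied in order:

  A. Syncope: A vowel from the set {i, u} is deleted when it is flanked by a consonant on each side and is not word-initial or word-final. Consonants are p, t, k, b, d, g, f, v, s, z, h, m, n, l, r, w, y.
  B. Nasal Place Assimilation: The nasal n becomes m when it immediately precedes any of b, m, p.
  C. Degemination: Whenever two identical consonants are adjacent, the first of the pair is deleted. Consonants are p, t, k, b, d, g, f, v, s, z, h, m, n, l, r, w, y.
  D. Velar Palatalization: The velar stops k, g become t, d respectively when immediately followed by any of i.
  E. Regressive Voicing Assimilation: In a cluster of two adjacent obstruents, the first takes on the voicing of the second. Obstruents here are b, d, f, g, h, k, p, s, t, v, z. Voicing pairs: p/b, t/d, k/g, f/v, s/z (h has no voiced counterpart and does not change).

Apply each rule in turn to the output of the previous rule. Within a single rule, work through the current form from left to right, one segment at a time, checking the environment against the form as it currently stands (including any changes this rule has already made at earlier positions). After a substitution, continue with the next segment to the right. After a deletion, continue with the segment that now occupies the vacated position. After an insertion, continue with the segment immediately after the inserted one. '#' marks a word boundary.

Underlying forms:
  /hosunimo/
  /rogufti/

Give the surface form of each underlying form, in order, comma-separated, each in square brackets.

[hosmo], [rokfti]

/hosunimo/:
  A Syncope: [hosunimo] → [hosnmo]
  B Nasal Place Assimilation: [hosnmo] → [hosmmo]
  C Degemination: [hosmmo] → [hosmo]
  D Velar Palatalization: no change — [hosmo]
  E Regressive Voicing Assimilation: no change — [hosmo]
/rogufti/:
  A Syncope: [rogufti] → [rogfti]
  B Nasal Place Assimilation: no change — [rogfti]
  C Degemination: no change — [rogfti]
  D Velar Palatalization: no change — [rogfti]
  E Regressive Voicing Assimilation: [rogfti] → [rokfti]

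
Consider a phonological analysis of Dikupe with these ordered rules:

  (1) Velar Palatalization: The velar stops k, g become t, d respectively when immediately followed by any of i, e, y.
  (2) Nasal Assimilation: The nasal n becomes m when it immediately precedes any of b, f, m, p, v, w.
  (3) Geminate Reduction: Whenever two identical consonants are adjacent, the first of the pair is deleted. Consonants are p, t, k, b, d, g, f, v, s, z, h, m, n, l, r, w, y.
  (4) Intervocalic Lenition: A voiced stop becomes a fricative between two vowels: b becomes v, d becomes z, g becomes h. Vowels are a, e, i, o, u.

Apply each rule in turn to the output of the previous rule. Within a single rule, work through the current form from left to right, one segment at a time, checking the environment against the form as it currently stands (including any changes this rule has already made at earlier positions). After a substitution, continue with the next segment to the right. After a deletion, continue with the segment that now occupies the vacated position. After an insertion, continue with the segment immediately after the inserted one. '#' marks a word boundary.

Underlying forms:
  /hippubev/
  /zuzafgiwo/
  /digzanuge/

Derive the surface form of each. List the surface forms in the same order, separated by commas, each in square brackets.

[hipuvev], [zuzafdiwo], [digzanuze]

/hippubev/:
  (1) Velar Palatalization: no change — [hippubev]
  (2) Nasal Assimilation: no change — [hippubev]
  (3) Geminate Reduction: [hippubev] → [hipubev]
  (4) Intervocalic Lenition: [hipubev] → [hipuvev]
/zuzafgiwo/:
  (1) Velar Palatalization: [zuzafgiwo] → [zuzafdiwo]
  (2) Nasal Assimilation: no change — [zuzafdiwo]
  (3) Geminate Reduction: no change — [zuzafdiwo]
  (4) Intervocalic Lenition: no change — [zuzafdiwo]
/digzanuge/:
  (1) Velar Palatalization: [digzanuge] → [digzanude]
  (2) Nasal Assimilation: no change — [digzanude]
  (3) Geminate Reduction: no change — [digzanude]
  (4) Intervocalic Lenition: [digzanude] → [digzanuze]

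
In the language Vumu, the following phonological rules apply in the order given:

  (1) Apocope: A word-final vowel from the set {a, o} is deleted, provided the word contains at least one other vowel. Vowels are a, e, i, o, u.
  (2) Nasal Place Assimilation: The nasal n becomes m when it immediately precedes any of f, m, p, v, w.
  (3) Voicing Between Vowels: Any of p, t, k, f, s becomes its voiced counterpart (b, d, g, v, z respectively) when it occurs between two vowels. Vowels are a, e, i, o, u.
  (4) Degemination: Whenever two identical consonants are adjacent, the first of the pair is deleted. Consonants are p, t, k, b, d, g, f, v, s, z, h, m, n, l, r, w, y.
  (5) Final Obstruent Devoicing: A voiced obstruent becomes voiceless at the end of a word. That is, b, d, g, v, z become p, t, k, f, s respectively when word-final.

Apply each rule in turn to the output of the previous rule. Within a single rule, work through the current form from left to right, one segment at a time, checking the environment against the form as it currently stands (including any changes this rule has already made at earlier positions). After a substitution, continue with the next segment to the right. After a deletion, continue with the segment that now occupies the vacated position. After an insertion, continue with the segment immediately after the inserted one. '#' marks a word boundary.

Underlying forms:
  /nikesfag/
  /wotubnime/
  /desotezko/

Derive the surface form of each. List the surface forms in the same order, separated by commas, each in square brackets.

/nikesfag/:
  (1) Apocope: no change — [nikesfag]
  (2) Nasal Place Assimilation: no change — [nikesfag]
  (3) Voicing Between Vowels: [nikesfag] → [nigesfag]
  (4) Degemination: no change — [nigesfag]
  (5) Final Obstruent Devoicing: [nigesfag] → [nigesfak]
/wotubnime/:
  (1) Apocope: no change — [wotubnime]
  (2) Nasal Place Assimilation: no change — [wotubnime]
  (3) Voicing Between Vowels: [wotubnime] → [wodubnime]
  (4) Degemination: no change — [wodubnime]
  (5) Final Obstruent Devoicing: no change — [wodubnime]
/desotezko/:
  (1) Apocope: [desotezko] → [desotezk]
  (2) Nasal Place Assimilation: no change — [desotezk]
  (3) Voicing Between Vowels: [desotezk] → [dezodezk]
  (4) Degemination: no change — [dezodezk]
  (5) Final Obstruent Devoicing: no change — [dezodezk]

[nigesfak], [wodubnime], [dezodezk]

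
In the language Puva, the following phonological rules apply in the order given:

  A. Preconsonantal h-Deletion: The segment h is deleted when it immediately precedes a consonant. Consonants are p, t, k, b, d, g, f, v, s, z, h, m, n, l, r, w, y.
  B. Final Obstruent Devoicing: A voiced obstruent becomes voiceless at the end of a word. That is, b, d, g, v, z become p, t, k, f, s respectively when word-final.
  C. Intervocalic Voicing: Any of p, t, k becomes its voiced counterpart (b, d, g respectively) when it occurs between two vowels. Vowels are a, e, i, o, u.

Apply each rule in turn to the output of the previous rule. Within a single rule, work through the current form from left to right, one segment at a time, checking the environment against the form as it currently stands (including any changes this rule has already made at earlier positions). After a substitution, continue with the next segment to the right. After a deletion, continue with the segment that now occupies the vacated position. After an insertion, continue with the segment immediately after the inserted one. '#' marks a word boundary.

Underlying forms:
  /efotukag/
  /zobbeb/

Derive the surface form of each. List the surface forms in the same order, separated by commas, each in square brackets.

[efodugak], [zobbep]

/efotukag/:
  A Preconsonantal h-Deletion: no change — [efotukag]
  B Final Obstruent Devoicing: [efotukag] → [efotukak]
  C Intervocalic Voicing: [efotukak] → [efodugak]
/zobbeb/:
  A Preconsonantal h-Deletion: no change — [zobbeb]
  B Final Obstruent Devoicing: [zobbeb] → [zobbep]
  C Intervocalic Voicing: no change — [zobbep]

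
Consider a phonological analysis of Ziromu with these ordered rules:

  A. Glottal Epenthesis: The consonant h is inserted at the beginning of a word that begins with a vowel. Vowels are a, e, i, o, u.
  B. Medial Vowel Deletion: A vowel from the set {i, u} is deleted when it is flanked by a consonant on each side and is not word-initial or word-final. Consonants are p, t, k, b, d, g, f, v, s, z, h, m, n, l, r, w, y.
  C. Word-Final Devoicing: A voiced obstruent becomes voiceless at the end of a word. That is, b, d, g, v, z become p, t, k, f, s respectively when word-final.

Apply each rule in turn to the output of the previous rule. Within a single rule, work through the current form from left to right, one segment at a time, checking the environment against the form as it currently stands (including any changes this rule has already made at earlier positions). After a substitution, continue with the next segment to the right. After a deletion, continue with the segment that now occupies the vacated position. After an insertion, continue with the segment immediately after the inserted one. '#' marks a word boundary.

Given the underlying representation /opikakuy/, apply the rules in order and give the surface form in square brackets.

[hopkaky]

A Glottal Epenthesis: [opikakuy] → [hopikakuy]
B Medial Vowel Deletion: [hopikakuy] → [hopkaky]
C Word-Final Devoicing: no change — [hopkaky]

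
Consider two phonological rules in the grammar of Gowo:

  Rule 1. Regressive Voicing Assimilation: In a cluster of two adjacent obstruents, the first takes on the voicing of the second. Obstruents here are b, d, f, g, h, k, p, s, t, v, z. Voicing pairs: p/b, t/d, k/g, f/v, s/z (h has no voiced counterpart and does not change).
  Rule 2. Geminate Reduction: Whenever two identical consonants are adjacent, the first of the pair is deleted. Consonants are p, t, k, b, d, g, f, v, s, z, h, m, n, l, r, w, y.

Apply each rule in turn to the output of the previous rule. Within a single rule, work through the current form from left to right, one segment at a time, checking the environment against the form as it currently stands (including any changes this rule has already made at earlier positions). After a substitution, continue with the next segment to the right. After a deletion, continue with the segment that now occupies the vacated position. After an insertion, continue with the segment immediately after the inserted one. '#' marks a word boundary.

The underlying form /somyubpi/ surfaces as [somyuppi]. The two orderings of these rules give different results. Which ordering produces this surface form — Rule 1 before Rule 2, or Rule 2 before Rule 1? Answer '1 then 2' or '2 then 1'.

Order 1 then 2:
  1 Regressive Voicing Assimilation: [somyubpi] → [somyuppi]
  2 Geminate Reduction: [somyuppi] → [somyupi]
  result: [somyupi]
Order 2 then 1:
  2 Geminate Reduction: no change — [somyubpi]
  1 Regressive Voicing Assimilation: [somyubpi] → [somyuppi]
  result: [somyuppi]

2 then 1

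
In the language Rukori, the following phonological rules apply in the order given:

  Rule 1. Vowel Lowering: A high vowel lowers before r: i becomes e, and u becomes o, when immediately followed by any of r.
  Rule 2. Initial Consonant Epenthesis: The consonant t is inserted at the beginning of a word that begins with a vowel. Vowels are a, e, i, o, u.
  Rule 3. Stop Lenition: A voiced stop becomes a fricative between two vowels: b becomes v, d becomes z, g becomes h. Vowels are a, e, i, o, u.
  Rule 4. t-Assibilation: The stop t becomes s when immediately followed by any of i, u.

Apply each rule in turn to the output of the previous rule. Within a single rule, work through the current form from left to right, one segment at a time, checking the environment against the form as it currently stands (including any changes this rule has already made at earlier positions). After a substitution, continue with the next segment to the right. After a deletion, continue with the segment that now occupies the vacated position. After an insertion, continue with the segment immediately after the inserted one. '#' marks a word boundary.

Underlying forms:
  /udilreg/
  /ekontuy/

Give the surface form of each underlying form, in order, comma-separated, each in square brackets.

[suzilreg], [tekonsuy]

/udilreg/:
  Rule 1 Vowel Lowering: no change — [udilreg]
  Rule 2 Initial Consonant Epenthesis: [udilreg] → [tudilreg]
  Rule 3 Stop Lenition: [tudilreg] → [tuzilreg]
  Rule 4 t-Assibilation: [tuzilreg] → [suzilreg]
/ekontuy/:
  Rule 1 Vowel Lowering: no change — [ekontuy]
  Rule 2 Initial Consonant Epenthesis: [ekontuy] → [tekontuy]
  Rule 3 Stop Lenition: no change — [tekontuy]
  Rule 4 t-Assibilation: [tekontuy] → [tekonsuy]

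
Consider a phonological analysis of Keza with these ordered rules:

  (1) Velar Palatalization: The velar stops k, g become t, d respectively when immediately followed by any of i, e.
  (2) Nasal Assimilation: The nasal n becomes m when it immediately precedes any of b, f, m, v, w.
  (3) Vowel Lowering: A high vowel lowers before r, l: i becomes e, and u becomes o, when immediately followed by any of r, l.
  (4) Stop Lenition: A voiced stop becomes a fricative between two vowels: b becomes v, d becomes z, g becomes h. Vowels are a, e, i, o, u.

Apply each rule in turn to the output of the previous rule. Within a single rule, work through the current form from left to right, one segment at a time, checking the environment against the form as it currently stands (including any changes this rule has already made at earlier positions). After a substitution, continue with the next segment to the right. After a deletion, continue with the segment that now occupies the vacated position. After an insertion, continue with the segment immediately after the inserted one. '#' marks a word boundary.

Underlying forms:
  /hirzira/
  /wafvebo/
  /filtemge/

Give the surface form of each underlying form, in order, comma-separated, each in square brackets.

/hirzira/:
  (1) Velar Palatalization: no change — [hirzira]
  (2) Nasal Assimilation: no change — [hirzira]
  (3) Vowel Lowering: [hirzira] → [herzera]
  (4) Stop Lenition: no change — [herzera]
/wafvebo/:
  (1) Velar Palatalization: no change — [wafvebo]
  (2) Nasal Assimilation: no change — [wafvebo]
  (3) Vowel Lowering: no change — [wafvebo]
  (4) Stop Lenition: [wafvebo] → [wafvevo]
/filtemge/:
  (1) Velar Palatalization: [filtemge] → [filtemde]
  (2) Nasal Assimilation: no change — [filtemde]
  (3) Vowel Lowering: [filtemde] → [feltemde]
  (4) Stop Lenition: no change — [feltemde]

[herzera], [wafvevo], [feltemde]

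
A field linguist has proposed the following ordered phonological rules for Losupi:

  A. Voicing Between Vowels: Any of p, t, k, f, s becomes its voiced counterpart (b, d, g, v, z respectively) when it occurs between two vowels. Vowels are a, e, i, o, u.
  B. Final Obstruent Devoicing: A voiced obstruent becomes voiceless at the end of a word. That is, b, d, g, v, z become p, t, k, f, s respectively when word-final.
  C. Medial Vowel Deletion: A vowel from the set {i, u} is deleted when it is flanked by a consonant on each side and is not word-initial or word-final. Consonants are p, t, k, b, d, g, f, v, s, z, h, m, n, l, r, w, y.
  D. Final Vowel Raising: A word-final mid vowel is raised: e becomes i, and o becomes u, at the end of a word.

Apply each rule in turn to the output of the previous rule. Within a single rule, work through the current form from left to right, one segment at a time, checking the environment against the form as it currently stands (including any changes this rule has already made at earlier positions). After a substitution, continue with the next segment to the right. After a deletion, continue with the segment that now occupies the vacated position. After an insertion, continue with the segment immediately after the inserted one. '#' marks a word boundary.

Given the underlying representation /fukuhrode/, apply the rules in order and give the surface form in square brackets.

A Voicing Between Vowels: [fukuhrode] → [fuguhrode]
B Final Obstruent Devoicing: no change — [fuguhrode]
C Medial Vowel Deletion: [fuguhrode] → [fghrode]
D Final Vowel Raising: [fghrode] → [fghrodi]

[fghrodi]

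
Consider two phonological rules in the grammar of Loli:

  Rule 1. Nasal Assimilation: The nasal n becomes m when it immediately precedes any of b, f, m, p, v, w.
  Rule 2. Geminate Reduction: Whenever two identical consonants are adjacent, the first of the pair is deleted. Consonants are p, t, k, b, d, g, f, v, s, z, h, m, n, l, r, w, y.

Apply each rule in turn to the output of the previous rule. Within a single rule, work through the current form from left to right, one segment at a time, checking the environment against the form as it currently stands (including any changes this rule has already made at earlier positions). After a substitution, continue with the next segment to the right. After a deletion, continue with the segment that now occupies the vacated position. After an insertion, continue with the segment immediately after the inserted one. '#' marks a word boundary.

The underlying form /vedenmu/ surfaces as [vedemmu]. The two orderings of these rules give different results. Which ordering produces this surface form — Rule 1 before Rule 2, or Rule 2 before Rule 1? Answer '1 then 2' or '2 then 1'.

Order 1 then 2:
  1 Nasal Assimilation: [vedenmu] → [vedemmu]
  2 Geminate Reduction: [vedemmu] → [vedemu]
  result: [vedemu]
Order 2 then 1:
  2 Geminate Reduction: no change — [vedenmu]
  1 Nasal Assimilation: [vedenmu] → [vedemmu]
  result: [vedemmu]

2 then 1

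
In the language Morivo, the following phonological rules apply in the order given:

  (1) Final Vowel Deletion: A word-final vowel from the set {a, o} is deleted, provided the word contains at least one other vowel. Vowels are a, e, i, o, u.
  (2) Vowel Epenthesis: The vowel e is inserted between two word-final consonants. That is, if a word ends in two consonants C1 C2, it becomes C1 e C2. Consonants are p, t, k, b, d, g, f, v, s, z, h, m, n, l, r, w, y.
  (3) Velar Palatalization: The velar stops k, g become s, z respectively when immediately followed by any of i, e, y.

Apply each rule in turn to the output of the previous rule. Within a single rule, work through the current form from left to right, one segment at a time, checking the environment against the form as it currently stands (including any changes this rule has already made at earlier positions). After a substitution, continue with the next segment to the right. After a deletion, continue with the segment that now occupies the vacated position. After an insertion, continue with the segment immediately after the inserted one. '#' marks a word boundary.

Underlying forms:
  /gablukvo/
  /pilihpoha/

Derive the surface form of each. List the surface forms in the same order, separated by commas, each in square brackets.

/gablukvo/:
  (1) Final Vowel Deletion: [gablukvo] → [gablukv]
  (2) Vowel Epenthesis: [gablukv] → [gablukev]
  (3) Velar Palatalization: [gablukev] → [gablusev]
/pilihpoha/:
  (1) Final Vowel Deletion: [pilihpoha] → [pilihpoh]
  (2) Vowel Epenthesis: no change — [pilihpoh]
  (3) Velar Palatalization: no change — [pilihpoh]

[gablusev], [pilihpoh]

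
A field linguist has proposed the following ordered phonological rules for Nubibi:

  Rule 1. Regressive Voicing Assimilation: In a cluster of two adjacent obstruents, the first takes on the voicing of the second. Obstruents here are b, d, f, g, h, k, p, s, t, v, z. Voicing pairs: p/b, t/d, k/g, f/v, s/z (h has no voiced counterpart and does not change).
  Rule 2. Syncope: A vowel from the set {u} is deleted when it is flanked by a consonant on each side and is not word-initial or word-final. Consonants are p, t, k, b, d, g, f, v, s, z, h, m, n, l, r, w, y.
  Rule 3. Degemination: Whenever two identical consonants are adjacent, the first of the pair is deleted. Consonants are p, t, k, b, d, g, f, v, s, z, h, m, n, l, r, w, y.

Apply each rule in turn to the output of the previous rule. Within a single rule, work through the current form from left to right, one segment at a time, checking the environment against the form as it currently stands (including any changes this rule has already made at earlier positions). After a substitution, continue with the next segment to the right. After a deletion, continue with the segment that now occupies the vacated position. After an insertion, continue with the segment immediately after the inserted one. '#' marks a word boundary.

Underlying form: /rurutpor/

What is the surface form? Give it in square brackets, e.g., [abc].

Rule 1 Regressive Voicing Assimilation: no change — [rurutpor]
Rule 2 Syncope: [rurutpor] → [rrtpor]
Rule 3 Degemination: [rrtpor] → [rtpor]

[rtpor]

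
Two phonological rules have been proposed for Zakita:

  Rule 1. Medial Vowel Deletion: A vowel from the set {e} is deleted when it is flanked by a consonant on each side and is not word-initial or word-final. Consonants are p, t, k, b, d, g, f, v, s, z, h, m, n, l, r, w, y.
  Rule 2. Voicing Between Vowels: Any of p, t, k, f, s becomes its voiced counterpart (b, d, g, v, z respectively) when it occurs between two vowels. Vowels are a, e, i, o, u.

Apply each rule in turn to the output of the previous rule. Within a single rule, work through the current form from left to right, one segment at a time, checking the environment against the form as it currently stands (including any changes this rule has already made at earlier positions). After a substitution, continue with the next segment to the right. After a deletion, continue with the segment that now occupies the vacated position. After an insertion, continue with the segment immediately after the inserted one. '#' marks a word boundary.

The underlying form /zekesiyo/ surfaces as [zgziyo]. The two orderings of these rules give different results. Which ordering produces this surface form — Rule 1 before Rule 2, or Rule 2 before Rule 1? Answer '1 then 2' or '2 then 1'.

Order 1 then 2:
  1 Medial Vowel Deletion: [zekesiyo] → [zksiyo]
  2 Voicing Between Vowels: no change — [zksiyo]
  result: [zksiyo]
Order 2 then 1:
  2 Voicing Between Vowels: [zekesiyo] → [zegeziyo]
  1 Medial Vowel Deletion: [zegeziyo] → [zgziyo]
  result: [zgziyo]

2 then 1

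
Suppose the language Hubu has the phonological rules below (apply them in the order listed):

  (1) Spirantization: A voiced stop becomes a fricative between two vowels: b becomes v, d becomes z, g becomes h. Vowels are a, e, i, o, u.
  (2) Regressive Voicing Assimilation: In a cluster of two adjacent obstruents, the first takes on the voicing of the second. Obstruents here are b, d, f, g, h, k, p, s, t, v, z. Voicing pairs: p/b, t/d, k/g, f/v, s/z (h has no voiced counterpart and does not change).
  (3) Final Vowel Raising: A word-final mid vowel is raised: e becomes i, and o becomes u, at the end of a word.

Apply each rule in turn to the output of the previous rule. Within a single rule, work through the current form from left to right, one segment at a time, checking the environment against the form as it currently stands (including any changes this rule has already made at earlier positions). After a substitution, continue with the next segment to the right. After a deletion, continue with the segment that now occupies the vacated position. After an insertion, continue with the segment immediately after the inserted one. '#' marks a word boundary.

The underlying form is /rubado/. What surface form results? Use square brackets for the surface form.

[ruvazu]

(1) Spirantization: [rubado] → [ruvazo]
(2) Regressive Voicing Assimilation: no change — [ruvazo]
(3) Final Vowel Raising: [ruvazo] → [ruvazu]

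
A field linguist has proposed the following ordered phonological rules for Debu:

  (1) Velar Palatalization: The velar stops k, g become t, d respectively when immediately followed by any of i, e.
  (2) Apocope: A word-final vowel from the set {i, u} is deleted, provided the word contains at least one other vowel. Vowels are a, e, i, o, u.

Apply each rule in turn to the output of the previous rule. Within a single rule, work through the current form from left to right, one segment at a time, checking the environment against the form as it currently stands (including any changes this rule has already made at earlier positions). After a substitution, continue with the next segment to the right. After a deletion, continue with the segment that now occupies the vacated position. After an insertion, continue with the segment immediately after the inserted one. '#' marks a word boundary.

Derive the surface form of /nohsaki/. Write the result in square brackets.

[nohsat]

(1) Velar Palatalization: [nohsaki] → [nohsati]
(2) Apocope: [nohsati] → [nohsat]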